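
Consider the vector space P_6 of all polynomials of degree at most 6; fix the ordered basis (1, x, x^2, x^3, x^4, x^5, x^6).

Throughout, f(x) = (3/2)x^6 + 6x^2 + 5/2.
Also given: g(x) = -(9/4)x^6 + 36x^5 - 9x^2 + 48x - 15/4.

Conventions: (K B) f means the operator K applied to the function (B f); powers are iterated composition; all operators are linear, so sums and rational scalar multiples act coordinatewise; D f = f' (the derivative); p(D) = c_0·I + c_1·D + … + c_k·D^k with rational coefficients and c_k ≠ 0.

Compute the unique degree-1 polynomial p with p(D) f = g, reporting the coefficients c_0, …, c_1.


c_0 = -3/2, c_1 = 4

D^0 f = (3/2)x^6 + 6x^2 + 5/2
D^1 f = 9x^5 + 12x
matching coefficients of g against c_0 f + c_1 Df + … from the top degree down determines the c_i
solution: c_0 = -3/2, c_1 = 4


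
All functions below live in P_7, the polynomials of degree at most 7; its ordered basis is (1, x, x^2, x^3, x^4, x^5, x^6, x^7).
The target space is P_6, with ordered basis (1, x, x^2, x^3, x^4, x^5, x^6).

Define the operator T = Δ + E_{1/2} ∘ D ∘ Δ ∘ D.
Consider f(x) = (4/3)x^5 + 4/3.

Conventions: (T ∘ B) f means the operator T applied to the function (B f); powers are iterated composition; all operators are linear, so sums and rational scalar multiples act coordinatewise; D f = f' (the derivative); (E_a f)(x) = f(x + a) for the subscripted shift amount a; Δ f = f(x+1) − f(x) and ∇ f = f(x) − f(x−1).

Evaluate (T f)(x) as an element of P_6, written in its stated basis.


the result is g(x) = (20/3)x^4 + (40/3)x^3 + (280/3)x^2 + (500/3)x + 88

Δ f = (20/3)x^4 + (40/3)x^3 + (40/3)x^2 + (20/3)x + 4/3
D f = (20/3)x^4
Δ D f = (80/3)x^3 + 40x^2 + (80/3)x + 20/3
D Δ D f = 80x^2 + 80x + 80/3
E_{1/2} (D ∘ Δ ∘ D) f = 80x^2 + 160x + 260/3
(Δ + E_{1/2} ∘ D ∘ Δ ∘ D) f = (20/3)x^4 + (40/3)x^3 + (280/3)x^2 + (500/3)x + 88


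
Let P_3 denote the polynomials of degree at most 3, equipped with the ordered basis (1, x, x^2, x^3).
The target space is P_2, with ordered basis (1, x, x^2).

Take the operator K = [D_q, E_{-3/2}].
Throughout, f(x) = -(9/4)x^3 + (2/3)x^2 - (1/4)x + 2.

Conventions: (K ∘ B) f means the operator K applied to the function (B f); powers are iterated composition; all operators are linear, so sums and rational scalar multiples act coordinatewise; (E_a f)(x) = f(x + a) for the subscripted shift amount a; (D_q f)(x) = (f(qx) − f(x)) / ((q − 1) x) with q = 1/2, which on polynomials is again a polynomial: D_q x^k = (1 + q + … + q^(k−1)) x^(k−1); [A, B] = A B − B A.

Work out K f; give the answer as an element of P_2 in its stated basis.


the result is g(x) = (27/8)x - 437/64

E_{-3/2} f = -(9/4)x^3 + (259/24)x^2 - (279/16)x + 367/32
D_q E_{-3/2} f = -(63/16)x^2 + (259/16)x - 279/16
D_q f = -(63/16)x^2 + x - 1/4
E_{-3/2} D_q f = -(63/16)x^2 + (205/16)x - 679/64
[D_q, E_{-3/2}] f = (27/8)x - 437/64


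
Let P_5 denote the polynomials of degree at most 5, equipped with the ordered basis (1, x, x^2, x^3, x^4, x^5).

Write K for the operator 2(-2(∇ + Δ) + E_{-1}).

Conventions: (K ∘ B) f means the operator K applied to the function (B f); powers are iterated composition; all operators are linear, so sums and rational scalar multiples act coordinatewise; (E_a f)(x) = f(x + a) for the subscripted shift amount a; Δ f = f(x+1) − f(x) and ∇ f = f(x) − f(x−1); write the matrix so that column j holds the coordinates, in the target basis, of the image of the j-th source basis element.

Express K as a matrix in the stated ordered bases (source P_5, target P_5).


image of 1: 2
image of x: 2x - 10
image of x^2: 2x^2 - 20x + 2
image of x^3: 2x^3 - 30x^2 + 6x - 10
image of x^4: 2x^4 - 40x^3 + 12x^2 - 40x + 2
image of x^5: 2x^5 - 50x^4 + 20x^3 - 100x^2 + 10x - 10
each image's coordinates form column j of the matrix

the matrix is [[2, -10, 2, -10, 2, -10]; [0, 2, -20, 6, -40, 10]; [0, 0, 2, -30, 12, -100]; [0, 0, 0, 2, -40, 20]; [0, 0, 0, 0, 2, -50]; [0, 0, 0, 0, 0, 2]] (rows listed top to bottom)


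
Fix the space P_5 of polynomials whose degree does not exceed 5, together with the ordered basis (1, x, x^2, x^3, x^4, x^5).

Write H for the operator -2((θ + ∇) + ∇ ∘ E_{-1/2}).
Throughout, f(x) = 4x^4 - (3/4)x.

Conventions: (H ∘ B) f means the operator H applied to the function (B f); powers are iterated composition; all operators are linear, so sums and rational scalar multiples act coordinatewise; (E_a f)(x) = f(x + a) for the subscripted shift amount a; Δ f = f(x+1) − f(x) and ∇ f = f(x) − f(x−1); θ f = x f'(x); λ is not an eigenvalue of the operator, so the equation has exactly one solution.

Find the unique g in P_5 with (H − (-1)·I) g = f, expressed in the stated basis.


write g with unknown coordinates in the stated basis and equate coefficients in (H − (-1)·I) g = f
solving from the highest basis element down gives g = -(4/7)x^4 + (64/35)x^3 - (496/35)x^2 + (4661/28)x + 5413/7
check: H g = (32/7)x^4 - (64/35)x^3 + (496/35)x^2 - (2341/14)x - 5413/7
so H g − (-1)·g = 4x^4 - (3/4)x = f ✓

the image equals g(x) = -(4/7)x^4 + (64/35)x^3 - (496/35)x^2 + (4661/28)x + 5413/7


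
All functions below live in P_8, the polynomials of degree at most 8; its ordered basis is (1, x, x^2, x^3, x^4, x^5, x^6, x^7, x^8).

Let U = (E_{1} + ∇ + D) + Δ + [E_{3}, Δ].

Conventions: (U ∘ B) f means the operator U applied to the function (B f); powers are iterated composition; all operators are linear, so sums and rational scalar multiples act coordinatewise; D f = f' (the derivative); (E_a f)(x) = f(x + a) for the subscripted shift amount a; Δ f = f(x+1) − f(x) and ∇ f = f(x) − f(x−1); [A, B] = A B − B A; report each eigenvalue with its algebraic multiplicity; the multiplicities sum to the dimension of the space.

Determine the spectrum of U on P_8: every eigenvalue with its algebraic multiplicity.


image of 1: 1
image of x: x + 4
image of x^2: x^2 + 8x + 1
image of x^3: x^3 + 12x^2 + 3x + 3
image of x^4: x^4 + 16x^3 + 6x^2 + 12x + 1
image of x^5: x^5 + 20x^4 + 10x^3 + 30x^2 + 5x + 3
image of x^6: x^6 + 24x^5 + 15x^4 + 60x^3 + 15x^2 + 18x + 1
image of x^7: x^7 + 28x^6 + 21x^5 + 105x^4 + 35x^3 + 63x^2 + 7x + 3
image of x^8: x^8 + 32x^7 + 28x^6 + 168x^5 + 70x^4 + 168x^3 + 28x^2 + 24x + 1
the matrix is upper triangular; its diagonal is (1, 1, 1, 1, 1, 1, 1, 1, 1)
for a triangular matrix the eigenvalues are the diagonal entries, with algebraic multiplicity their repetition count

λ = 1 (multiplicity 9)


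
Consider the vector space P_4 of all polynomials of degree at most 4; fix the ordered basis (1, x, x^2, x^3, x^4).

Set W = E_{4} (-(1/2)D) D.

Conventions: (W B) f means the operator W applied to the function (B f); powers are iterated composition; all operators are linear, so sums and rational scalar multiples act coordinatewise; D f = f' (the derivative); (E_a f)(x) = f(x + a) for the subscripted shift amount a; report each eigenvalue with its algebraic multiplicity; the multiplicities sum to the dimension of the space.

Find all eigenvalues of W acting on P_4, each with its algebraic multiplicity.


image of 1: 0
image of x: 0
image of x^2: -1
image of x^3: -3x - 12
image of x^4: -6x^2 - 48x - 96
the matrix is upper triangular; its diagonal is (0, 0, 0, 0, 0)
for a triangular matrix the eigenvalues are the diagonal entries, with algebraic multiplicity their repetition count

λ = 0 (multiplicity 5)


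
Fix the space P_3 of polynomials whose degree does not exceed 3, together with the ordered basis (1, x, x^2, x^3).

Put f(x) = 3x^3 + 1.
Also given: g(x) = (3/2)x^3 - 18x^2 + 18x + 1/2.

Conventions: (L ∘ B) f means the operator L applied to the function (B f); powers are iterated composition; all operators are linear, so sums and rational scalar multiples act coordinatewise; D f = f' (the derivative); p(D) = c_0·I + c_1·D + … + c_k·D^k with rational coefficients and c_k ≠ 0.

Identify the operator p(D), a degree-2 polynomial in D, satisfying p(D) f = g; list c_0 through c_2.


D^0 f = 3x^3 + 1
D^1 f = 9x^2
D^2 f = 18x
matching coefficients of g against c_0 f + c_1 Df + … from the top degree down determines the c_i
solution: c_0 = 1/2, c_1 = -2, c_2 = 1

c_0 = 1/2, c_1 = -2, c_2 = 1


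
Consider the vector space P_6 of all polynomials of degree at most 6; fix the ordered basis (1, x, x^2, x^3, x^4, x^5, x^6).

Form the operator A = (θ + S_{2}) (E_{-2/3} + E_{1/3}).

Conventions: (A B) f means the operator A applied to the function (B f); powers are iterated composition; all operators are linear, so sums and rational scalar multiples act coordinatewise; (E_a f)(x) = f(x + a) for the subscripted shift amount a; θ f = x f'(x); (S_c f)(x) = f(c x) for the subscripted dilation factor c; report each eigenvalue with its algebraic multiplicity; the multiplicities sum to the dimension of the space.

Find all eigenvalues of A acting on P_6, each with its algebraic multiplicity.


image of 1: 2
image of x: 6x - 1/3
image of x^2: 12x^2 - 2x + 5/9
image of x^3: 22x^3 - 6x^2 + 5x - 7/27
image of x^4: 40x^4 - (44/3)x^3 + 20x^2 - (28/9)x + 17/81
image of x^5: 74x^5 - (100/3)x^4 + (550/9)x^3 - (140/9)x^2 + (85/27)x - 31/243
image of x^6: 140x^6 - 74x^5 + (500/3)x^4 - (1540/27)x^3 + (170/9)x^2 - (62/27)x + 65/729
the matrix is upper triangular; its diagonal is (2, 6, 12, 22, 40, 74, 140)
for a triangular matrix the eigenvalues are the diagonal entries, with algebraic multiplicity their repetition count

λ = 2 (multiplicity 1), λ = 6 (multiplicity 1), λ = 12 (multiplicity 1), λ = 22 (multiplicity 1), λ = 40 (multiplicity 1), λ = 74 (multiplicity 1), λ = 140 (multiplicity 1)


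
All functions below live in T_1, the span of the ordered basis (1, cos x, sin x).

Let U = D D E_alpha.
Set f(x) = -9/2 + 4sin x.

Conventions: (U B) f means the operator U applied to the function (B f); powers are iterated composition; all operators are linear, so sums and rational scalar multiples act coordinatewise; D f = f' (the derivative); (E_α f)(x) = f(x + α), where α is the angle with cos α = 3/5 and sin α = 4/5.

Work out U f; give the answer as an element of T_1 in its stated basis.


E_alpha f = -9/2 + (16/5)cos x + (12/5)sin x
D E_alpha f = (12/5)cos x - (16/5)sin x
D D E_alpha f = -(16/5)cos x - (12/5)sin x

the image equals g(x) = -(16/5)cos x - (12/5)sin x


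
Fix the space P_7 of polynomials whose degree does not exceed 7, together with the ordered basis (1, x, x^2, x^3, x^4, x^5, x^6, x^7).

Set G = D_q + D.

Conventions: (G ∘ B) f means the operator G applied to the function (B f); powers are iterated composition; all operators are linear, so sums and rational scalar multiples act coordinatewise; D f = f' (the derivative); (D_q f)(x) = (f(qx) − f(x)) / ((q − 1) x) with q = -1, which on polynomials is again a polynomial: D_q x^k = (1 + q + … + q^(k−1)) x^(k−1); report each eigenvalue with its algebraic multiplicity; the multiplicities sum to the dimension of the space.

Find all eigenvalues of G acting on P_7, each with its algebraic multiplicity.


λ = 0 (multiplicity 8)

image of 1: 0
image of x: 2
image of x^2: 2x
image of x^3: 4x^2
image of x^4: 4x^3
image of x^5: 6x^4
image of x^6: 6x^5
image of x^7: 8x^6
the matrix is upper triangular; its diagonal is (0, 0, 0, 0, 0, 0, 0, 0)
for a triangular matrix the eigenvalues are the diagonal entries, with algebraic multiplicity their repetition count


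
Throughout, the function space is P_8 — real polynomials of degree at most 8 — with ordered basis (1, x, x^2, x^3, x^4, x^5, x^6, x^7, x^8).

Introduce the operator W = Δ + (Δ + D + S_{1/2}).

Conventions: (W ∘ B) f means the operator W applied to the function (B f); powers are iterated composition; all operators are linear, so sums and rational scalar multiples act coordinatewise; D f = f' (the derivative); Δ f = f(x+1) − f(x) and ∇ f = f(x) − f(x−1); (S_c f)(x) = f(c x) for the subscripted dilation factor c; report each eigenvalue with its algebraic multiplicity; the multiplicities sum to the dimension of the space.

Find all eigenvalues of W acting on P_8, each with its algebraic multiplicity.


image of 1: 1
image of x: (1/2)x + 3
image of x^2: (1/4)x^2 + 6x + 2
image of x^3: (1/8)x^3 + 9x^2 + 6x + 2
image of x^4: (1/16)x^4 + 12x^3 + 12x^2 + 8x + 2
image of x^5: (1/32)x^5 + 15x^4 + 20x^3 + 20x^2 + 10x + 2
image of x^6: (1/64)x^6 + 18x^5 + 30x^4 + 40x^3 + 30x^2 + 12x + 2
image of x^7: (1/128)x^7 + 21x^6 + 42x^5 + 70x^4 + 70x^3 + 42x^2 + 14x + 2
image of x^8: (1/256)x^8 + 24x^7 + 56x^6 + 112x^5 + 140x^4 + 112x^3 + 56x^2 + 16x + 2
the matrix is upper triangular; its diagonal is (1, 1/2, 1/4, 1/8, 1/16, 1/32, 1/64, 1/128, 1/256)
for a triangular matrix the eigenvalues are the diagonal entries, with algebraic multiplicity their repetition count

λ = 1/256 (multiplicity 1), λ = 1/128 (multiplicity 1), λ = 1/64 (multiplicity 1), λ = 1/32 (multiplicity 1), λ = 1/16 (multiplicity 1), λ = 1/8 (multiplicity 1), λ = 1/4 (multiplicity 1), λ = 1/2 (multiplicity 1), λ = 1 (multiplicity 1)


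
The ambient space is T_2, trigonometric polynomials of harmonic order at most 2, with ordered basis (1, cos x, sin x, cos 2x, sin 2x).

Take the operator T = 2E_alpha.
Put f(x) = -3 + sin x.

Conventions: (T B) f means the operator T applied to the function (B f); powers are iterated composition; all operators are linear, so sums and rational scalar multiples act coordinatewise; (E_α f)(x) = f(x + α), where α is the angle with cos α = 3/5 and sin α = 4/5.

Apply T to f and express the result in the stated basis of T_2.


E_alpha f = -3 + (4/5)cos x + (3/5)sin x
(2E_alpha) f = -6 + (8/5)cos x + (6/5)sin x

the result is g(x) = -6 + (8/5)cos x + (6/5)sin x


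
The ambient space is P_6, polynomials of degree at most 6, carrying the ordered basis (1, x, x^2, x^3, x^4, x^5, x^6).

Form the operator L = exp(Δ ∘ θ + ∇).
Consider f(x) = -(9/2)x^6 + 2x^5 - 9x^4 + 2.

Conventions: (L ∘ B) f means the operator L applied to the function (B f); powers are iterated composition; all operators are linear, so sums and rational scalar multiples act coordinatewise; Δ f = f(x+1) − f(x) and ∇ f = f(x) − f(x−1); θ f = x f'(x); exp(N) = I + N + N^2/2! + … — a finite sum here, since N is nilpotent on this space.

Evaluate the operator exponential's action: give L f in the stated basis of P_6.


the result is g(x) = -(9/2)x^6 - 187x^5 - (6243/2)x^4 - 26185x^3 - 112857x^2 - (453325/2)x - 153642

order-1 term: -189x^5 - (555/2)x^4 - 730x^3 - (759/2)x^2 - 329x - 75/2
order-2 term: -2835x^4 - 6555x^3 - (25095/2)x^2 - (15987/2)x - 2962
order-3 term: -18900x^3 - 43230x^2 - 57105x - 42173/2
order-4 term: -56700x^2 - 93195x - 58260
order-5 term: -68040x - 48618
order-6 term: -22680
the series for exp(Δ ∘ θ + ∇) f terminates at order 6
exp(Δ ∘ θ + ∇) f = -(9/2)x^6 - 187x^5 - (6243/2)x^4 - 26185x^3 - 112857x^2 - (453325/2)x - 153642


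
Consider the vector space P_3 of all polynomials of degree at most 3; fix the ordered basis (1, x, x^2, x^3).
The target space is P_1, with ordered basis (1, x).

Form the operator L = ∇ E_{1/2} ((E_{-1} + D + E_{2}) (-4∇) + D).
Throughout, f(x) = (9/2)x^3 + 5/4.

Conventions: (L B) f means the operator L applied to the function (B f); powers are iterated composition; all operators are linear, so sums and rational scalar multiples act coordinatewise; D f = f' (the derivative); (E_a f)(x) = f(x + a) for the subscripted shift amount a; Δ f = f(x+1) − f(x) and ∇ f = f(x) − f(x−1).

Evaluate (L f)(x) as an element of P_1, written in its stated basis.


the image equals g(x) = -189x - 108

∇ f = (27/2)x^2 - (27/2)x + 9/2
(-4∇) f = -54x^2 + 54x - 18
E_{-1} (-4∇) f = -54x^2 + 162x - 126
D (-4∇) f = -108x + 54
E_{2} (-4∇) f = -54x^2 - 162x - 126
(E_{-1} + D + E_{2}) (-4∇) f = -108x^2 - 108x - 198
D f = (27/2)x^2
((E_{-1} + D + E_{2}) (-4∇) + D) f = -(189/2)x^2 - 108x - 198
E_{1/2} ((E_{-1} + D + E_{2}) (-4∇) + D) f = -(189/2)x^2 - (405/2)x - 2205/8
∇ E_{1/2} ((E_{-1} + D + E_{2}) (-4∇) + D) f = -189x - 108


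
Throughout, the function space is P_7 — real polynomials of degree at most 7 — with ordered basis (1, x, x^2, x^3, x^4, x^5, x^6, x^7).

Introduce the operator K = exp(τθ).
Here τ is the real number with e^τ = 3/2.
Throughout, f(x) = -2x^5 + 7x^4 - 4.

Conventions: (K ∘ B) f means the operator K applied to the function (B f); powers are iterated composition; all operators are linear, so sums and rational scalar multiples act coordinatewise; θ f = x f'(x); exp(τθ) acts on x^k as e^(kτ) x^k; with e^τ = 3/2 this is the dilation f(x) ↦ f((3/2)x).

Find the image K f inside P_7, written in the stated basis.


g(x) = -(243/16)x^5 + (567/16)x^4 - 4

exp(τθ) x^k = e^(kτ) x^k; with e^τ = 3/2 this sends x^k to (3/2)^k x^k
x^4 ↦ 81/16 x^4
x^5 ↦ 243/32 x^5
applying this coordinatewise to f: exp(τθ) f = -(243/16)x^5 + (567/16)x^4 - 4


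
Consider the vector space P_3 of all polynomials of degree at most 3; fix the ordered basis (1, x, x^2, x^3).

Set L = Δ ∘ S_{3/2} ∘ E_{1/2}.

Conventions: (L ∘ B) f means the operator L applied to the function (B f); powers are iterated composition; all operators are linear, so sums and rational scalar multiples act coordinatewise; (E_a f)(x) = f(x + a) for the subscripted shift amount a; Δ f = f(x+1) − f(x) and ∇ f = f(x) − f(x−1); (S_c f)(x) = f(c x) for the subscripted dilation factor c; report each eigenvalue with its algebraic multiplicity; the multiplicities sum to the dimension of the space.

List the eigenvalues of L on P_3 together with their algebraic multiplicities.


image of 1: 0
image of x: 3/2
image of x^2: (9/2)x + 15/4
image of x^3: (81/8)x^2 + (135/8)x + 63/8
the matrix is upper triangular; its diagonal is (0, 0, 0, 0)
for a triangular matrix the eigenvalues are the diagonal entries, with algebraic multiplicity their repetition count

λ = 0 (multiplicity 4)


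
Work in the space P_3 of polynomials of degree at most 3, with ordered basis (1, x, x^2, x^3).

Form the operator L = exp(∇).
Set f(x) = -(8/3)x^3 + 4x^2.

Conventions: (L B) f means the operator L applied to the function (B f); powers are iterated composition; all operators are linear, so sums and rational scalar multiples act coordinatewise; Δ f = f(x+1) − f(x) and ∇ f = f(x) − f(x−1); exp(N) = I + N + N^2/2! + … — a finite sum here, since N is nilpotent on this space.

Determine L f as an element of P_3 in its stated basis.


order-1 term: -8x^2 + 16x - 20/3
order-2 term: -8x + 12
order-3 term: -8/3
the series for exp(∇) f terminates at order 3
exp(∇) f = -(8/3)x^3 - 4x^2 + 8x + 8/3

the image equals g(x) = -(8/3)x^3 - 4x^2 + 8x + 8/3


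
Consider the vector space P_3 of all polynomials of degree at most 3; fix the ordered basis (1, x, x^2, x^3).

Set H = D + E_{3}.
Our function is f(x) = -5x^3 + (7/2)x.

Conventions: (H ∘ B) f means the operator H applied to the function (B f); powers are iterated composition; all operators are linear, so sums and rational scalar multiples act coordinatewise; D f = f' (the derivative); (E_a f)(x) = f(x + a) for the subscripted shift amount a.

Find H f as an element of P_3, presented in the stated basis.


D f = -15x^2 + 7/2
E_{3} f = -5x^3 - 45x^2 - (263/2)x - 249/2
(D + E_{3}) f = -5x^3 - 60x^2 - (263/2)x - 121

the result is g(x) = -5x^3 - 60x^2 - (263/2)x - 121


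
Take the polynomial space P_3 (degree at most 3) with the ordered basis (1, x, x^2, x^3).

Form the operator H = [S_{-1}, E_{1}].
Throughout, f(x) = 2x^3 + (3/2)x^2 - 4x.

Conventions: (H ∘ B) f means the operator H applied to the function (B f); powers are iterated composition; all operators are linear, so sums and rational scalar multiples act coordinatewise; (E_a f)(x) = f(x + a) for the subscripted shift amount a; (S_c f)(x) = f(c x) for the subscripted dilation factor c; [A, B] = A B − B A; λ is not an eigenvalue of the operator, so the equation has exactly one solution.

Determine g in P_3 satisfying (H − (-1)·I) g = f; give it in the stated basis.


write g with unknown coordinates in the stated basis and equate coefficients in (H − (-1)·I) g = f
solving from the highest basis element down gives g = 2x^3 - (21/2)x^2 - 46x + 88
check: H g = 12x^2 + 42x - 88
so H g − (-1)·g = 2x^3 + (3/2)x^2 - 4x = f ✓

the result is g(x) = 2x^3 - (21/2)x^2 - 46x + 88


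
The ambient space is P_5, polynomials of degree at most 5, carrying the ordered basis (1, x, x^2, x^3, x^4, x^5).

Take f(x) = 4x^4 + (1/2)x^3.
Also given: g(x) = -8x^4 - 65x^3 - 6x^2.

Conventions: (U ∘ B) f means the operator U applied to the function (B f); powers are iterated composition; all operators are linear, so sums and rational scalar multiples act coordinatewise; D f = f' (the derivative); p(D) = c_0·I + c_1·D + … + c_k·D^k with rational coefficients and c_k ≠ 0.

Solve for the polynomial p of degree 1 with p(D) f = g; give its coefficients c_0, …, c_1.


c_0 = -2, c_1 = -4

D^0 f = 4x^4 + (1/2)x^3
D^1 f = 16x^3 + (3/2)x^2
matching coefficients of g against c_0 f + c_1 Df + … from the top degree down determines the c_i
solution: c_0 = -2, c_1 = -4


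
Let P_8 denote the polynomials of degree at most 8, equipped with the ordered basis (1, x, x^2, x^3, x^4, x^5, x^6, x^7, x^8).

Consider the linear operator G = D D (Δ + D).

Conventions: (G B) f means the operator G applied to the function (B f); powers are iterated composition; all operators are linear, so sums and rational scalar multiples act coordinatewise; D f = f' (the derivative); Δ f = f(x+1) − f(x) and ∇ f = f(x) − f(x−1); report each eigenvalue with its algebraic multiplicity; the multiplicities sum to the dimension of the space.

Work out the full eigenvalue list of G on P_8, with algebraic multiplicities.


λ = 0 (multiplicity 9)

image of 1: 0
image of x: 0
image of x^2: 0
image of x^3: 12
image of x^4: 48x + 12
image of x^5: 120x^2 + 60x + 20
image of x^6: 240x^3 + 180x^2 + 120x + 30
image of x^7: 420x^4 + 420x^3 + 420x^2 + 210x + 42
image of x^8: 672x^5 + 840x^4 + 1120x^3 + 840x^2 + 336x + 56
the matrix is upper triangular; its diagonal is (0, 0, 0, 0, 0, 0, 0, 0, 0)
for a triangular matrix the eigenvalues are the diagonal entries, with algebraic multiplicity their repetition count


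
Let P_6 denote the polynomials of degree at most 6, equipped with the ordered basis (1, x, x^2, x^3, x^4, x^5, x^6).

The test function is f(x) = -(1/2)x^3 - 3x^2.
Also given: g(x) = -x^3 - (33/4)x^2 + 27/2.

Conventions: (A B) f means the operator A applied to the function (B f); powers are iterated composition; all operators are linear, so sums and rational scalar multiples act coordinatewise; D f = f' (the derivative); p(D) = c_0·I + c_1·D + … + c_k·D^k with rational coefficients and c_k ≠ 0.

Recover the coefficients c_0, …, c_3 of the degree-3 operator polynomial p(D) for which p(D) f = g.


D^0 f = -(1/2)x^3 - 3x^2
D^1 f = -(3/2)x^2 - 6x
D^2 f = -3x - 6
D^3 f = -3
matching coefficients of g against c_0 f + c_1 Df + … from the top degree down determines the c_i
solution: c_0 = 2, c_1 = 3/2, c_2 = -3, c_3 = 3/2

c_0 = 2, c_1 = 3/2, c_2 = -3, c_3 = 3/2


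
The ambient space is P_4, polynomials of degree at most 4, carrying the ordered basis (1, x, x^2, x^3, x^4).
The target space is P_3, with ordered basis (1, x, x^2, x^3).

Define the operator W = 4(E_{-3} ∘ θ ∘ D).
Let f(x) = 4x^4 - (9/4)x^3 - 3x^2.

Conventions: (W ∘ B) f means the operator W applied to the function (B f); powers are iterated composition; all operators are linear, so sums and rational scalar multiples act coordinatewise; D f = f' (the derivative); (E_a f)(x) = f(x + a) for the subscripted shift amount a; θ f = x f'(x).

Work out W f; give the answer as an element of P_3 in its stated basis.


D f = 16x^3 - (27/4)x^2 - 6x
θ D f = 48x^3 - (27/2)x^2 - 6x
E_{-3} θ D f = 48x^3 - (891/2)x^2 + 1371x - 2799/2
(4(E_{-3} ∘ θ ∘ D)) f = 192x^3 - 1782x^2 + 5484x - 5598

the image equals g(x) = 192x^3 - 1782x^2 + 5484x - 5598


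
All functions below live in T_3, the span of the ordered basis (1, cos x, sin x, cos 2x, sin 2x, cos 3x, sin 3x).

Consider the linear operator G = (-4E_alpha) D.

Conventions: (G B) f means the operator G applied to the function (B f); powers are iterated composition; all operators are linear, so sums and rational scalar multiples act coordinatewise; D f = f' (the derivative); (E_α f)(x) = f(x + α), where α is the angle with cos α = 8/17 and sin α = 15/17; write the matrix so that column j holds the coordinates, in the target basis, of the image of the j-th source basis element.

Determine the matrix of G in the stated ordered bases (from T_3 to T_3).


the matrix is [[0, 0, 0, 0, 0, 0, 0]; [0, 60/17, -32/17, 0, 0, 0, 0]; [0, 32/17, 60/17, 0, 0, 0, 0]; [0, 0, 0, 1920/289, 1288/289, 0, 0]; [0, 0, 0, -1288/289, 1920/289, 0, 0]; [0, 0, 0, 0, 0, -5940/4913, 58656/4913]; [0, 0, 0, 0, 0, -58656/4913, -5940/4913]] (rows listed top to bottom)

image of 1: 0
image of cos x: (60/17)cos x + (32/17)sin x
image of sin x: -(32/17)cos x + (60/17)sin x
image of cos 2x: (1920/289)cos 2x - (1288/289)sin 2x
image of sin 2x: (1288/289)cos 2x + (1920/289)sin 2x
image of cos 3x: -(5940/4913)cos 3x - (58656/4913)sin 3x
image of sin 3x: (58656/4913)cos 3x - (5940/4913)sin 3x
each image's coordinates form column j of the matrix


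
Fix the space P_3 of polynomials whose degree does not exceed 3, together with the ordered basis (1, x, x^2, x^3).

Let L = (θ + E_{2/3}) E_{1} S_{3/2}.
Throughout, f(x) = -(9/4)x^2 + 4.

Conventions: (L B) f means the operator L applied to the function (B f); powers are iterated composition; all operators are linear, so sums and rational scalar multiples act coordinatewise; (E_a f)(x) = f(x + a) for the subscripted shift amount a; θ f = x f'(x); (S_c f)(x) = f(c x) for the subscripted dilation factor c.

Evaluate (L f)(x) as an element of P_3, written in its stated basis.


the image equals g(x) = -(243/16)x^2 - 27x - 161/16

S_{3/2} f = -(81/16)x^2 + 4
E_{1} S_{3/2} f = -(81/16)x^2 - (81/8)x - 17/16
θ (E_{1} S_{3/2}) f = -(81/8)x^2 - (81/8)x
E_{2/3} (E_{1} S_{3/2}) f = -(81/16)x^2 - (135/8)x - 161/16
(θ + E_{2/3}) (E_{1} S_{3/2}) f = -(243/16)x^2 - 27x - 161/16


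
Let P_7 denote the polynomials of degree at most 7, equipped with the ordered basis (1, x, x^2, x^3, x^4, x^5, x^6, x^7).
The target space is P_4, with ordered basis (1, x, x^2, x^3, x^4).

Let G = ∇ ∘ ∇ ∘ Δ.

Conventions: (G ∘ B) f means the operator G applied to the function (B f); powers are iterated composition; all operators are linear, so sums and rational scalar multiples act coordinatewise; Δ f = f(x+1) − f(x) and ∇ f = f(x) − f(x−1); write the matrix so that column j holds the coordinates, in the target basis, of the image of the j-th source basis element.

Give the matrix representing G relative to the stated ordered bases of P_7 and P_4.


image of 1: 0
image of x: 0
image of x^2: 0
image of x^3: 6
image of x^4: 24x - 12
image of x^5: 60x^2 - 60x + 30
image of x^6: 120x^3 - 180x^2 + 180x - 60
image of x^7: 210x^4 - 420x^3 + 630x^2 - 420x + 126
each image's coordinates form column j of the matrix

the matrix is [[0, 0, 0, 6, -12, 30, -60, 126]; [0, 0, 0, 0, 24, -60, 180, -420]; [0, 0, 0, 0, 0, 60, -180, 630]; [0, 0, 0, 0, 0, 0, 120, -420]; [0, 0, 0, 0, 0, 0, 0, 210]] (rows listed top to bottom)


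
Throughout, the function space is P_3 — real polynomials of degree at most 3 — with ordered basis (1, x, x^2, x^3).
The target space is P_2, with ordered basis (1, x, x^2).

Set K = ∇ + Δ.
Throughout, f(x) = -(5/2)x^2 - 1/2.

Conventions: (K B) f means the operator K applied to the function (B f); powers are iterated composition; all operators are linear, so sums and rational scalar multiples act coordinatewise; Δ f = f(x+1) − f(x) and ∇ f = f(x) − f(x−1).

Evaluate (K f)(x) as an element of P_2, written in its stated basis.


∇ f = -5x + 5/2
Δ f = -5x - 5/2
(∇ + Δ) f = -10x

the result is g(x) = -10x


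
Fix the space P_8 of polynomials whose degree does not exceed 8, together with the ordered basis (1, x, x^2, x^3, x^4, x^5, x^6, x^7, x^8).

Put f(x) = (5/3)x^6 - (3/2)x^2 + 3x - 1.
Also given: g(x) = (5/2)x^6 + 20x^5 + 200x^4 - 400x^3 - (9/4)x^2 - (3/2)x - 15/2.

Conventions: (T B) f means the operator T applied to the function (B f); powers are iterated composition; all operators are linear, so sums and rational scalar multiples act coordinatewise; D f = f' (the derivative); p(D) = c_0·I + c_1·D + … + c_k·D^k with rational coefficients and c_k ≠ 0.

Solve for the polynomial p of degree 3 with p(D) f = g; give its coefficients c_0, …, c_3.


p(D) = (3/2)·I + 2·D + 4·D^2 − 2·D^3, i.e. c_0 = 3/2, c_1 = 2, c_2 = 4, c_3 = -2

D^0 f = (5/3)x^6 - (3/2)x^2 + 3x - 1
D^1 f = 10x^5 - 3x + 3
D^2 f = 50x^4 - 3
D^3 f = 200x^3
matching coefficients of g against c_0 f + c_1 Df + … from the top degree down determines the c_i
solution: c_0 = 3/2, c_1 = 2, c_2 = 4, c_3 = -2


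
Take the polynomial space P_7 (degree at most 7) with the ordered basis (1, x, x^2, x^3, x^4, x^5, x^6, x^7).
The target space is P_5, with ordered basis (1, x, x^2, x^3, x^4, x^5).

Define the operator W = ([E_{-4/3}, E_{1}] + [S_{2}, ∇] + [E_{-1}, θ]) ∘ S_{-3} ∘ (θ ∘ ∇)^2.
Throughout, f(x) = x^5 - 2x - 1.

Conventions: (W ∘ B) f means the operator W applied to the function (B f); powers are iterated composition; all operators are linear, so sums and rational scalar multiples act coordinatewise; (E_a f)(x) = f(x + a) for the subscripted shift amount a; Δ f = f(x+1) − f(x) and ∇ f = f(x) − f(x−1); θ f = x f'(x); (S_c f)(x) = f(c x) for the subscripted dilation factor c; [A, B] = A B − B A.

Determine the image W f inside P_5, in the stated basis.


g(x) = 97200x^2 - 132840x + 47160

∇ f = 5x^4 - 10x^3 + 10x^2 - 5x - 1
θ ∇ f = 20x^4 - 30x^3 + 20x^2 - 5x
∇ (θ ∘ ∇) f = 80x^3 - 210x^2 + 210x - 75
θ ∇ (θ ∘ ∇) f = 240x^3 - 420x^2 + 210x
S_{-3} (θ ∘ ∇)^2 f = -6480x^3 - 3780x^2 - 630x
E_{1} S_{-3} (θ ∘ ∇)^2 f = -6480x^3 - 23220x^2 - 27630x - 10890
E_{-4/3} E_{1} S_{-3} (θ ∘ ∇)^2 f = -6480x^3 + 2700x^2 - 270x + 30
E_{-4/3} S_{-3} (θ ∘ ∇)^2 f = -6480x^3 + 22140x^2 - 25110x + 9480
E_{1} E_{-4/3} S_{-3} (θ ∘ ∇)^2 f = -6480x^3 + 2700x^2 - 270x + 30
[E_{-4/3}, E_{1}] S_{-3} (θ ∘ ∇)^2 f = 0
∇ S_{-3} (θ ∘ ∇)^2 f = -19440x^2 + 11880x - 3330
S_{2} ∇ S_{-3} (θ ∘ ∇)^2 f = -77760x^2 + 23760x - 3330
S_{2} S_{-3} (θ ∘ ∇)^2 f = -51840x^3 - 15120x^2 - 1260x
∇ S_{2} S_{-3} (θ ∘ ∇)^2 f = -155520x^2 + 125280x - 37980
[S_{2}, ∇] S_{-3} (θ ∘ ∇)^2 f = 77760x^2 - 101520x + 34650
θ S_{-3} (θ ∘ ∇)^2 f = -19440x^3 - 7560x^2 - 630x
E_{-1} θ S_{-3} (θ ∘ ∇)^2 f = -19440x^3 + 50760x^2 - 43830x + 12510
E_{-1} S_{-3} (θ ∘ ∇)^2 f = -6480x^3 + 15660x^2 - 12510x + 3330
θ E_{-1} S_{-3} (θ ∘ ∇)^2 f = -19440x^3 + 31320x^2 - 12510x
[E_{-1}, θ] S_{-3} (θ ∘ ∇)^2 f = 19440x^2 - 31320x + 12510
([E_{-4/3}, E_{1}] + [S_{2}, ∇] + [E_{-1}, θ]) S_{-3} (θ ∘ ∇)^2 f = 97200x^2 - 132840x + 47160


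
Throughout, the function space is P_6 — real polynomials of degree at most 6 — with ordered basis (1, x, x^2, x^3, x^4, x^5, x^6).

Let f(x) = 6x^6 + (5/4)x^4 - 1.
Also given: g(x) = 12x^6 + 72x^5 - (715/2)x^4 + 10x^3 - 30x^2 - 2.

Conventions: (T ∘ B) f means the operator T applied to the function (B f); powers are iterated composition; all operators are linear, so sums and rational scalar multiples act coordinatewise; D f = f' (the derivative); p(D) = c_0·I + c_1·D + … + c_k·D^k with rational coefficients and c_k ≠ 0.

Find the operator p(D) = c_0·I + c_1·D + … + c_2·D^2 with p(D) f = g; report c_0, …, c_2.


D^0 f = 6x^6 + (5/4)x^4 - 1
D^1 f = 36x^5 + 5x^3
D^2 f = 180x^4 + 15x^2
matching coefficients of g against c_0 f + c_1 Df + … from the top degree down determines the c_i
solution: c_0 = 2, c_1 = 2, c_2 = -2

p(D) = 2·I + 2·D − 2·D^2, i.e. c_0 = 2, c_1 = 2, c_2 = -2


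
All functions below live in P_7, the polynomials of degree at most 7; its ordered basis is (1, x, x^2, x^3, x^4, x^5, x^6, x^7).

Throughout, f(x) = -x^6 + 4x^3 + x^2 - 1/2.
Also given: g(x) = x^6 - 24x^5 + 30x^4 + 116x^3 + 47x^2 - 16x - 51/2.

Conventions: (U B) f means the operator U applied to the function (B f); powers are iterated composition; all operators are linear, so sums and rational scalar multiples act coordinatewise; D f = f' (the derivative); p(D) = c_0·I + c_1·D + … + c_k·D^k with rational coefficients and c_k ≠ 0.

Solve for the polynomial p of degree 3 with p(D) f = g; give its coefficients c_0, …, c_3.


D^0 f = -x^6 + 4x^3 + x^2 - 1/2
D^1 f = -6x^5 + 12x^2 + 2x
D^2 f = -30x^4 + 24x + 2
D^3 f = -120x^3 + 24
matching coefficients of g against c_0 f + c_1 Df + … from the top degree down determines the c_i
solution: c_0 = -1, c_1 = 4, c_2 = -1, c_3 = -1

c_0 = -1, c_1 = 4, c_2 = -1, c_3 = -1


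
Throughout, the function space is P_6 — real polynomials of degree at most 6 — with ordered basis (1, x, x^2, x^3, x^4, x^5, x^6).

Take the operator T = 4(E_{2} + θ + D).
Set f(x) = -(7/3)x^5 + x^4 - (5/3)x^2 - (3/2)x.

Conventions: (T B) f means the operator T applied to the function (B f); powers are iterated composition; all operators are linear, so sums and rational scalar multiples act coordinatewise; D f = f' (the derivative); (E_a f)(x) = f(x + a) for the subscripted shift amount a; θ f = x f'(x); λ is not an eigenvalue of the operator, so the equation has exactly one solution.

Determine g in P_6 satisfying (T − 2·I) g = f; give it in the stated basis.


g(x) = -(7/66)x^5 + (9/22)x^4 - (4/21)x^3 - (1/70)x^2 - (24113/13860)x + 5619/770

write g with unknown coordinates in the stated basis and equate coefficients in (T − 2·I) g = f
solving from the highest basis element down gives g = -(7/66)x^5 + (9/22)x^4 - (4/21)x^3 - (1/70)x^2 - (24113/13860)x + 5619/770
check: T g = -(28/11)x^5 + (20/11)x^4 - (8/21)x^3 - (178/105)x^2 - (17254/3465)x + 5619/385
so T g − 2·g = -(7/3)x^5 + x^4 - (5/3)x^2 - (3/2)x = f ✓


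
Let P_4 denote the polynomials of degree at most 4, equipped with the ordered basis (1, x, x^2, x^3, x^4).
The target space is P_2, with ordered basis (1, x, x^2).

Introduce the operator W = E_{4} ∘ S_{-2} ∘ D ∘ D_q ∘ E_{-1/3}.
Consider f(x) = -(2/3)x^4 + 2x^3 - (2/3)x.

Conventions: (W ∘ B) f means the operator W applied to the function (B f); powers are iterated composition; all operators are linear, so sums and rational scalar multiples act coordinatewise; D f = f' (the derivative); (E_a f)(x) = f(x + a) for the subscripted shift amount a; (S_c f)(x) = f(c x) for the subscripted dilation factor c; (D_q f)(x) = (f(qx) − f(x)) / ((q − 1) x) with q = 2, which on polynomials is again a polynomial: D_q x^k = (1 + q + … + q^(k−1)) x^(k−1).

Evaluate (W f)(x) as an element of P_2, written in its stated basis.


the result is g(x) = -120x^2 - (9368/9)x - 20258/9

E_{-1/3} f = -(2/3)x^4 + (26/9)x^3 - (22/9)x^2 + (8/81)x + 34/243
D_q E_{-1/3} f = -10x^3 + (182/9)x^2 - (22/3)x + 8/81
D (D_q ∘ E_{-1/3}) f = -30x^2 + (364/9)x - 22/3
S_{-2} D (D_q ∘ E_{-1/3}) f = -120x^2 - (728/9)x - 22/3
E_{4} S_{-2} D (D_q ∘ E_{-1/3}) f = -120x^2 - (9368/9)x - 20258/9


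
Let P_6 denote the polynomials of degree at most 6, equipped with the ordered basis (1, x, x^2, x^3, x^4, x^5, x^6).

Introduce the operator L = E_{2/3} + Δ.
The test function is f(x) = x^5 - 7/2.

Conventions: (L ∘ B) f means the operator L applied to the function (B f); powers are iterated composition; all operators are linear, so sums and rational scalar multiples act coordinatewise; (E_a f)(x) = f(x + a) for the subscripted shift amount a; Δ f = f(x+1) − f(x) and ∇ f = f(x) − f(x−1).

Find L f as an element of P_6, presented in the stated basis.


E_{2/3} f = x^5 + (10/3)x^4 + (40/9)x^3 + (80/27)x^2 + (80/81)x - 1637/486
Δ f = 5x^4 + 10x^3 + 10x^2 + 5x + 1
(E_{2/3} + Δ) f = x^5 + (25/3)x^4 + (130/9)x^3 + (350/27)x^2 + (485/81)x - 1151/486

the image equals g(x) = x^5 + (25/3)x^4 + (130/9)x^3 + (350/27)x^2 + (485/81)x - 1151/486


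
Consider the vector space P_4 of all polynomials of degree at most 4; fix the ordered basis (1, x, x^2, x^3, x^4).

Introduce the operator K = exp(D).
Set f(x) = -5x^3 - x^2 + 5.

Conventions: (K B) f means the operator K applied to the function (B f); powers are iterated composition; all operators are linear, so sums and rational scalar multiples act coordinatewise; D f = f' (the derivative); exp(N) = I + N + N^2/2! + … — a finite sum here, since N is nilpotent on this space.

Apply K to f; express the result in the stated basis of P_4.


order-1 term: -15x^2 - 2x
order-2 term: -15x - 1
order-3 term: -5
the series for exp(D) f terminates at order 3
exp(D) f = -5x^3 - 16x^2 - 17x - 1

g(x) = -5x^3 - 16x^2 - 17x - 1


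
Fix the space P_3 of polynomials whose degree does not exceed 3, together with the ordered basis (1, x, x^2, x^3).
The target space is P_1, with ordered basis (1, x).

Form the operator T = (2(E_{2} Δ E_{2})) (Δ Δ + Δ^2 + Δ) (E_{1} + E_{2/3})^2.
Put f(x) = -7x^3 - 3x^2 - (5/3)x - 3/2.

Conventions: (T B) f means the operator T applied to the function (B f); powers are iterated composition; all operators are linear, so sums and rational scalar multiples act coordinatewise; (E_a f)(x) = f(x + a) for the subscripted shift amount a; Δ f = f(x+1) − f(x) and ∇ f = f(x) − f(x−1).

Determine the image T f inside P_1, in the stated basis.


E_{1} f = -7x^3 - 24x^2 - (86/3)x - 79/6
E_{2/3} f = -7x^3 - 17x^2 - 15x - 325/54
(E_{1} + E_{2/3}) f = -14x^3 - 41x^2 - (131/3)x - 518/27
E_{1} (E_{1} + E_{2/3}) f = -14x^3 - 83x^2 - (503/3)x - 3182/27
E_{2/3} (E_{1} + E_{2/3}) f = -14x^3 - 69x^2 - 117x - 212/3
(E_{1} + E_{2/3}) (E_{1} + E_{2/3}) f = -28x^3 - 152x^2 - (854/3)x - 5090/27
Δ (E_{1} + E_{2/3})^2 f = -84x^2 - 388x - 1394/3
Δ Δ (E_{1} + E_{2/3})^2 f = -168x - 472
Δ (E_{1} + E_{2/3})^2 f = -84x^2 - 388x - 1394/3
Δ Δ (E_{1} + E_{2/3})^2 f = -168x - 472
Δ (E_{1} + E_{2/3})^2 f = -84x^2 - 388x - 1394/3
(Δ Δ + Δ^2 + Δ) (E_{1} + E_{2/3})^2 f = -84x^2 - 724x - 4226/3
E_{2} (Δ Δ + Δ^2 + Δ) (E_{1} + E_{2/3})^2 f = -84x^2 - 1060x - 9578/3
Δ E_{2} (Δ Δ + Δ^2 + Δ) (E_{1} + E_{2/3})^2 f = -168x - 1144
E_{2} Δ E_{2} (Δ Δ + Δ^2 + Δ) (E_{1} + E_{2/3})^2 f = -168x - 1480
(2(E_{2} Δ E_{2})) (Δ Δ + Δ^2 + Δ) (E_{1} + E_{2/3})^2 f = -336x - 2960

the result is g(x) = -336x - 2960


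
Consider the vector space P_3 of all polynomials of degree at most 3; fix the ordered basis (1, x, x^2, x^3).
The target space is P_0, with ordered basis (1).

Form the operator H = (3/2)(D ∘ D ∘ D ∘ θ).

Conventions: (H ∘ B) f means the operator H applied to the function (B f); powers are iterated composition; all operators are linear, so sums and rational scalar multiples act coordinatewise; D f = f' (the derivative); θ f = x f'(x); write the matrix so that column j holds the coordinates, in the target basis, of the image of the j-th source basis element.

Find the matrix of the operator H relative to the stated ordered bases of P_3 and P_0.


the matrix is [[0, 0, 0, 27]] (rows listed top to bottom)

image of 1: 0
image of x: 0
image of x^2: 0
image of x^3: 27
each image's coordinates form column j of the matrix


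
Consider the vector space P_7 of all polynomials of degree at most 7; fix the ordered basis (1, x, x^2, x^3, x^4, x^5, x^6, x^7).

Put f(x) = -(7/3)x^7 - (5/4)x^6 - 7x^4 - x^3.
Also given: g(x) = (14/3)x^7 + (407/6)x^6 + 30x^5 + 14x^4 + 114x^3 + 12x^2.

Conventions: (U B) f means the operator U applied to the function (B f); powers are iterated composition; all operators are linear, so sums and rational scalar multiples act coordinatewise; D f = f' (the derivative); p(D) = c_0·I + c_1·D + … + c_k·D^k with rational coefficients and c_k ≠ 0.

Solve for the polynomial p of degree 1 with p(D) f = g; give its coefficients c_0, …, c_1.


D^0 f = -(7/3)x^7 - (5/4)x^6 - 7x^4 - x^3
D^1 f = -(49/3)x^6 - (15/2)x^5 - 28x^3 - 3x^2
matching coefficients of g against c_0 f + c_1 Df + … from the top degree down determines the c_i
solution: c_0 = -2, c_1 = -4

p(D) = -2·I − 4·D, i.e. c_0 = -2, c_1 = -4


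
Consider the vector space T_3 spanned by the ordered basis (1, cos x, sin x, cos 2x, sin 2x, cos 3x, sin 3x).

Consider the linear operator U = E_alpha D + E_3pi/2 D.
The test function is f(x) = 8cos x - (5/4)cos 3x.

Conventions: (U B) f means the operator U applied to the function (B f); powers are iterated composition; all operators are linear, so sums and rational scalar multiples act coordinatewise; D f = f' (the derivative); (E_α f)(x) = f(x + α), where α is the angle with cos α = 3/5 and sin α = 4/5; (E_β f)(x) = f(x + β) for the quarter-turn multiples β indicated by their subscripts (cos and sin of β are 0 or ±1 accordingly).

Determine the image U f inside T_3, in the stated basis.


D f = -8sin x + (15/4)sin 3x
E_alpha D f = -(32/5)cos x - (24/5)sin x + (33/25)cos 3x - (351/100)sin 3x
D f = -8sin x + (15/4)sin 3x
E_3pi/2 D f = 8cos x + (15/4)cos 3x
(E_alpha D + E_3pi/2 D) f = (8/5)cos x - (24/5)sin x + (507/100)cos 3x - (351/100)sin 3x

g(x) = (8/5)cos x - (24/5)sin x + (507/100)cos 3x - (351/100)sin 3x
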